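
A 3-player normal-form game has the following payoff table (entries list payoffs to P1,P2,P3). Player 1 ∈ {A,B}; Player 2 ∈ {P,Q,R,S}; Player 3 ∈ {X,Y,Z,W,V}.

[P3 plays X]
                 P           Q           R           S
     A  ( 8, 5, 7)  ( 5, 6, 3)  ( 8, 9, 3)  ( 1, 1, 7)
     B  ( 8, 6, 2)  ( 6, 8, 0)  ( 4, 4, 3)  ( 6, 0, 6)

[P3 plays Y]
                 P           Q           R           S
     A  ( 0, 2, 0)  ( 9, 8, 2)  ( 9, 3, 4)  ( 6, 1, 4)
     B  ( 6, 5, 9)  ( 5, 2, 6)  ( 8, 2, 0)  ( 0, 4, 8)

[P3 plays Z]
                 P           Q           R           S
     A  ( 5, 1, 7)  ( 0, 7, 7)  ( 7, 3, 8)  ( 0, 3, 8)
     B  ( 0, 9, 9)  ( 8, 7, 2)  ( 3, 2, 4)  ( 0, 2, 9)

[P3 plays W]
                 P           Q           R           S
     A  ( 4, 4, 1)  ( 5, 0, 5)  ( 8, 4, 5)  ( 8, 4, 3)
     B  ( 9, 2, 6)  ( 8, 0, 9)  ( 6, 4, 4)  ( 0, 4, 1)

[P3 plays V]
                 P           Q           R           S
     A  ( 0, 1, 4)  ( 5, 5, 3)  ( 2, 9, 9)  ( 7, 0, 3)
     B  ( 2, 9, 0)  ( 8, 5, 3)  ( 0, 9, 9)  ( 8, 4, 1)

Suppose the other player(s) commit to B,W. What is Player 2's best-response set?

u_2(P vs B,W) = 2
u_2(Q vs B,W) = 0
u_2(R vs B,W) = 4
u_2(S vs B,W) = 4
max payoff 4 at {R,S}

argmax u_2 = {R,S}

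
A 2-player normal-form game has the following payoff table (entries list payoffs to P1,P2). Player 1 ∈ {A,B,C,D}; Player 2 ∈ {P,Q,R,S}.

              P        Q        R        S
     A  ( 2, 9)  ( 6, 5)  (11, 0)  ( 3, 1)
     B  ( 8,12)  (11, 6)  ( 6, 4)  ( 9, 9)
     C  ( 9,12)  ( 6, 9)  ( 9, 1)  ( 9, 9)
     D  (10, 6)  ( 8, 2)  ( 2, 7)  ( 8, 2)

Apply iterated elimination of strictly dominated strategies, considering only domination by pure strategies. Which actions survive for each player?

IESDS → P1:{A,C,D} P2:{P,R}

P2 drop Q (P beats it: A:9>5 B:12>6 C:12>9 D:6>2)
P2 drop S (P beats it: A:9>1 B:12>9 C:12>9 D:6>2)
P1 drop B (C beats it: P:9>8 R:9>6)
P1→{A,C,D} P2→{P,R}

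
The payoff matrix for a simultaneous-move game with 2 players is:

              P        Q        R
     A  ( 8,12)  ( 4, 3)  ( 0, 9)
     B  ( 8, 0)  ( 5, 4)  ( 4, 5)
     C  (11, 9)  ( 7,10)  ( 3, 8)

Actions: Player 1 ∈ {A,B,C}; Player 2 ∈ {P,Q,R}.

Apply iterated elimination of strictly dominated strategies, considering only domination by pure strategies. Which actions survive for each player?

P1 drop A (C beats it: P:11>8 Q:7>4 R:3>0)
P2 drop P (Q beats it: B:4>0 C:10>9)
P1→{B,C} P2→{Q,R}

IESDS → P1:{B,C} P2:{Q,R}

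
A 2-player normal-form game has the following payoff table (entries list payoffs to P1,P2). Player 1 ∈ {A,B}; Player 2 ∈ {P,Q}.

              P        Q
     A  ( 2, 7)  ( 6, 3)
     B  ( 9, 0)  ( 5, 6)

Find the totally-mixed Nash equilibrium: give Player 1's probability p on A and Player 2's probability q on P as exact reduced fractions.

P1 mixes 3/5 on A; P2 mixes 1/8 on P

P1 indiff ⇒ q·2+(1-q)·6 = q·9+(1-q)·5 ⇒ q(-7) = (1-q)(-1) ⇒ q = 1/8
P2 indiff ⇒ p·7+(1-p)·0 = p·3+(1-p)·6 ⇒ p(4) = (1-p)(6) ⇒ p = 3/5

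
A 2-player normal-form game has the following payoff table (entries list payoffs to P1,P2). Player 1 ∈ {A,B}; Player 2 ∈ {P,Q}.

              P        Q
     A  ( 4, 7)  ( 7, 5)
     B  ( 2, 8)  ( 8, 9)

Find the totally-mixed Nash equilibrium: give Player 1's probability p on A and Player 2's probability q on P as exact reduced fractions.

(p,q) = (1/3, 1/3)

P1 indiff ⇒ q·4+(1-q)·7 = q·2+(1-q)·8 ⇒ q(2) = (1-q)(1) ⇒ q = 1/3
P2 indiff ⇒ p·7+(1-p)·8 = p·5+(1-p)·9 ⇒ p(2) = (1-p)(1) ⇒ p = 1/3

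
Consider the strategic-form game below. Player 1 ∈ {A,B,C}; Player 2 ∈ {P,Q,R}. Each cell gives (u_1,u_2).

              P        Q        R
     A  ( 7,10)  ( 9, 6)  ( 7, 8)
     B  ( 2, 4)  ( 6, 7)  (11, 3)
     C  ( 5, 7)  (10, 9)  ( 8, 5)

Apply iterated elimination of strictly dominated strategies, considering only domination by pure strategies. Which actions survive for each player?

P2 drop R (P beats it: A:10>8 B:4>3 C:7>5)
P1 drop B (A beats it: P:7>2 Q:9>6)
P1→{A,C} P2→{P,Q}

Survivors P1:{A,C} P2:{P,Q}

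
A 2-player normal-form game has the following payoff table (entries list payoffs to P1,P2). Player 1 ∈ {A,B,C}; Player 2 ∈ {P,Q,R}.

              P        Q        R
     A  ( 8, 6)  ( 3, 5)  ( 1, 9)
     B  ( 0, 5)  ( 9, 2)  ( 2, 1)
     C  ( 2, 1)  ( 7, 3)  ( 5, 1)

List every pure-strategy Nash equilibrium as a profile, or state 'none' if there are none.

PSNE: ∅

(A,P): not NE [P2→R gives 9>6]
(A,Q): not NE [P1→B gives 9>3; P2→R gives 9>5]
(A,R): not NE [P1→C gives 5>1]
(B,P): not NE [P1→A gives 8>0]
(B,Q): not NE [P2→P gives 5>2]
(B,R): not NE [P1→C gives 5>2; P2→P gives 5>1]
(C,P): not NE [P1→A gives 8>2; P2→Q gives 3>1]
(C,Q): not NE [P1→B gives 9>7]
(C,R): not NE [P2→Q gives 3>1]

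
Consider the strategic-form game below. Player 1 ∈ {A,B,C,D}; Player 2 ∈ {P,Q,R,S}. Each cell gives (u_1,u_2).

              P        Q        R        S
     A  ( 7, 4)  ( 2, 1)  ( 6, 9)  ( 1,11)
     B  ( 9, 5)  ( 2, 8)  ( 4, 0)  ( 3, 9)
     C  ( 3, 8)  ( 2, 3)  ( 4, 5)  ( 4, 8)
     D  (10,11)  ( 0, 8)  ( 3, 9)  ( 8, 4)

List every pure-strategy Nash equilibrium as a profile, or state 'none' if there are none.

Nash profiles: (D,P)

(A,P): not NE [P1→D gives 10>7; P2→S gives 11>4]
(A,Q): not NE [P2→S gives 11>1]
(A,R): not NE [P2→S gives 11>9]
(A,S): not NE [P1→D gives 8>1]
(B,P): not NE [P1→D gives 10>9; P2→S gives 9>5]
(B,Q): not NE [P2→S gives 9>8]
(B,R): not NE [P1→A gives 6>4; P2→S gives 9>0]
(B,S): not NE [P1→D gives 8>3]
(C,P): not NE [P1→D gives 10>3]
(C,Q): not NE [P2→S gives 8>3]
(C,R): not NE [P1→A gives 6>4; P2→S gives 8>5]
(C,S): not NE [P1→D gives 8>4]
(D,P): NE
(D,Q): not NE [P1→C gives 2>0; P2→P gives 11>8]
(D,R): not NE [P1→A gives 6>3; P2→P gives 11>9]
(D,S): not NE [P2→P gives 11>4]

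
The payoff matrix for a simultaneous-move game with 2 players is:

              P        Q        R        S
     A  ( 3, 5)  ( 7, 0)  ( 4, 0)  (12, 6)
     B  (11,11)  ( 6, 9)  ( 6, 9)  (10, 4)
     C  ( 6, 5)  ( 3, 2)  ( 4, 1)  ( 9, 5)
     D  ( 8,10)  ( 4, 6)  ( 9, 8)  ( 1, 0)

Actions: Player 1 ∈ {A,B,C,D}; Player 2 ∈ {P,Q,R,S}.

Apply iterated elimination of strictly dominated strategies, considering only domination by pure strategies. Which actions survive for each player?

P1 drop C (B beats it: P:11>6 Q:6>3 R:6>4 S:10>9)
P2 drop Q (P beats it: A:5>0 B:11>9 D:10>6)
P2 drop R (P beats it: A:5>0 B:11>9 D:10>8)
P1 drop D (B beats it: P:11>8 S:10>1)
P1→{A,B} P2→{P,S}

IESDS → P1:{A,B} P2:{P,S}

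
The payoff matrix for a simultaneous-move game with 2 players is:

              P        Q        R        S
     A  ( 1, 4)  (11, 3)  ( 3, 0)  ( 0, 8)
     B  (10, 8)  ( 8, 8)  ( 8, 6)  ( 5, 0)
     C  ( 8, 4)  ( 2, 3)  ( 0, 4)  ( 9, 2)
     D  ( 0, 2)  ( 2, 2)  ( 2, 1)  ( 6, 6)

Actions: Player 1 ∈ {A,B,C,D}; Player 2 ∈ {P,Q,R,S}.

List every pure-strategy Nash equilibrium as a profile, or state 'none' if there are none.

(A,P): not NE [P1→B gives 10>1; P2→S gives 8>4]
(A,Q): not NE [P2→S gives 8>3]
(A,R): not NE [P1→B gives 8>3; P2→S gives 8>0]
(A,S): not NE [P1→C gives 9>0]
(B,P): NE
(B,Q): not NE [P1→A gives 11>8]
(B,R): not NE [P2→Q gives 8>6]
(B,S): not NE [P1→C gives 9>5; P2→Q gives 8>0]
(C,P): not NE [P1→B gives 10>8]
(C,Q): not NE [P1→A gives 11>2; P2→R gives 4>3]
(C,R): not NE [P1→B gives 8>0]
(C,S): not NE [P2→R gives 4>2]
(D,P): not NE [P1→B gives 10>0; P2→S gives 6>2]
(D,Q): not NE [P1→A gives 11>2; P2→S gives 6>2]
(D,R): not NE [P1→B gives 8>2; P2→S gives 6>1]
(D,S): not NE [P1→C gives 9>6]

PSNE = {(B,P)}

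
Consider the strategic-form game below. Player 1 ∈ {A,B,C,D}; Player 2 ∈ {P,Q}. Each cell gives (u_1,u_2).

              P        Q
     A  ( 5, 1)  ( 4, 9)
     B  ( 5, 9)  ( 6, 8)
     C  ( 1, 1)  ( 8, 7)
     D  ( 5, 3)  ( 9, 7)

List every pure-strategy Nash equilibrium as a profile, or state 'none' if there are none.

Nash profiles: (B,P), (D,Q)

(A,P): not NE [P2→Q gives 9>1]
(A,Q): not NE [P1→D gives 9>4]
(B,P): NE
(B,Q): not NE [P1→D gives 9>6; P2→P gives 9>8]
(C,P): not NE [P1→D gives 5>1; P2→Q gives 7>1]
(C,Q): not NE [P1→D gives 9>8]
(D,P): not NE [P2→Q gives 7>3]
(D,Q): NE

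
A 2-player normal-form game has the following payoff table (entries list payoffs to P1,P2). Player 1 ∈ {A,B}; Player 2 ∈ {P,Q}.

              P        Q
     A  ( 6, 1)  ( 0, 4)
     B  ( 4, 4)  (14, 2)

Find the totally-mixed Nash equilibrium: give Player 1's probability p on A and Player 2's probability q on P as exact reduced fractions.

P1 indiff ⇒ q·6+(1-q)·0 = q·4+(1-q)·14 ⇒ q(2) = (1-q)(14) ⇒ q = 7/8
P2 indiff ⇒ p·1+(1-p)·4 = p·4+(1-p)·2 ⇒ p(-3) = (1-p)(-2) ⇒ p = 2/5

p=2/5, q=7/8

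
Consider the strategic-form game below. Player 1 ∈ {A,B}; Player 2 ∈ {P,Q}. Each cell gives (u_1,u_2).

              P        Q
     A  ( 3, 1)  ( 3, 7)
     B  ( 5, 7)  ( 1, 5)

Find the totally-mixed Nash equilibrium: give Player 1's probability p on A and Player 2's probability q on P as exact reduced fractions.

P1 mixes 1/4 on A; P2 mixes 1/2 on P

P1 indiff ⇒ q·3+(1-q)·3 = q·5+(1-q)·1 ⇒ q(-2) = (1-q)(-2) ⇒ q = 1/2
P2 indiff ⇒ p·1+(1-p)·7 = p·7+(1-p)·5 ⇒ p(-6) = (1-p)(-2) ⇒ p = 1/4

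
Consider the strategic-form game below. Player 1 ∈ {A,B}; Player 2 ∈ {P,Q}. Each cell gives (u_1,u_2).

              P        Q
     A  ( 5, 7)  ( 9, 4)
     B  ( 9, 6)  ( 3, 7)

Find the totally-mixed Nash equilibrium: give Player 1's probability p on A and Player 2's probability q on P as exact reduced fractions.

P1 indiff ⇒ q·5+(1-q)·9 = q·9+(1-q)·3 ⇒ q(-4) = (1-q)(-6) ⇒ q = 3/5
P2 indiff ⇒ p·7+(1-p)·6 = p·4+(1-p)·7 ⇒ p(3) = (1-p)(1) ⇒ p = 1/4

P1 mixes 1/4 on A; P2 mixes 3/5 on P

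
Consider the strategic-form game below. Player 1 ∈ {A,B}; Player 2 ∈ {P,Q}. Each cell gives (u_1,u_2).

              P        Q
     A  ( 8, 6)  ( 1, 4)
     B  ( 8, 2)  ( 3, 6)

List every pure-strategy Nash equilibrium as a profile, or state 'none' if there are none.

(A,P): NE
(A,Q): not NE [P1→B gives 3>1; P2→P gives 6>4]
(B,P): not NE [P2→Q gives 6>2]
(B,Q): NE

NE set: (A,P), (B,Q)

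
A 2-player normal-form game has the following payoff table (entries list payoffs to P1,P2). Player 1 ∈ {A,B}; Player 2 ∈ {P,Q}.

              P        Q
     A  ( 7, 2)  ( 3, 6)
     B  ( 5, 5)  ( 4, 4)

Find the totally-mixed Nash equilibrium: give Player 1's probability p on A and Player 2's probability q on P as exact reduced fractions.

P1 mixes 1/5 on A; P2 mixes 1/3 on P

P1 indiff ⇒ q·7+(1-q)·3 = q·5+(1-q)·4 ⇒ q(2) = (1-q)(1) ⇒ q = 1/3
P2 indiff ⇒ p·2+(1-p)·5 = p·6+(1-p)·4 ⇒ p(-4) = (1-p)(-1) ⇒ p = 1/5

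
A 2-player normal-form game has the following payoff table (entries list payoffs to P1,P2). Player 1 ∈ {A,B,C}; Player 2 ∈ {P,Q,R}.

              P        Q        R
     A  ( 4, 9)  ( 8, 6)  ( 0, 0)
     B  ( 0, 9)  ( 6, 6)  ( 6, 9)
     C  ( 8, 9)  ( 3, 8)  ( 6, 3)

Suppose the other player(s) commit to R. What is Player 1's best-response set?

u_1(A vs R) = 0
u_1(B vs R) = 6
u_1(C vs R) = 6
max payoff 6 at {B,C}

argmax u_1 = {B,C}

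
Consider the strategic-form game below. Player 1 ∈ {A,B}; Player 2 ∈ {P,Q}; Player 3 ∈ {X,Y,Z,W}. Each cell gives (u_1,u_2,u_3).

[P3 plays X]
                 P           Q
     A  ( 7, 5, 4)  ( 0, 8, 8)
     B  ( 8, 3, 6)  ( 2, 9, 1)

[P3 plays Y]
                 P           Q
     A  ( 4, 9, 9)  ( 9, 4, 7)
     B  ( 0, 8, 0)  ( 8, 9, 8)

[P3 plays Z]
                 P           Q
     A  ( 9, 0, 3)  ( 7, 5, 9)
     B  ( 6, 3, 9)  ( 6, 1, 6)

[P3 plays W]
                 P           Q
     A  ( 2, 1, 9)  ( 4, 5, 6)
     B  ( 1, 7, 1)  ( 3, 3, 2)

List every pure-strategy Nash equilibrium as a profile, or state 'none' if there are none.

PSNE = {(A,P,Y), (A,Q,Z)}

(A,P,X): not NE [P1→B gives 8>7; P2→Q gives 8>5; P3→W gives 9>4]
(A,P,Y): NE
(A,P,Z): not NE [P2→Q gives 5>0; P3→W gives 9>3]
(A,P,W): not NE [P2→Q gives 5>1]
(A,Q,X): not NE [P1→B gives 2>0; P3→Z gives 9>8]
(A,Q,Y): not NE [P2→P gives 9>4; P3→Z gives 9>7]
(A,Q,Z): NE
(A,Q,W): not NE [P3→Z gives 9>6]
(B,P,X): not NE [P2→Q gives 9>3; P3→Z gives 9>6]
(B,P,Y): not NE [P1→A gives 4>0; P2→Q gives 9>8; P3→Z gives 9>0]
(B,P,Z): not NE [P1→A gives 9>6]
(B,P,W): not NE [P1→A gives 2>1; P3→Z gives 9>1]
(B,Q,X): not NE [P3→Y gives 8>1]
(B,Q,Y): not NE [P1→A gives 9>8]
(B,Q,Z): not NE [P1→A gives 7>6; P2→P gives 3>1; P3→Y gives 8>6]
(B,Q,W): not NE [P1→A gives 4>3; P2→P gives 7>3; P3→Y gives 8>2]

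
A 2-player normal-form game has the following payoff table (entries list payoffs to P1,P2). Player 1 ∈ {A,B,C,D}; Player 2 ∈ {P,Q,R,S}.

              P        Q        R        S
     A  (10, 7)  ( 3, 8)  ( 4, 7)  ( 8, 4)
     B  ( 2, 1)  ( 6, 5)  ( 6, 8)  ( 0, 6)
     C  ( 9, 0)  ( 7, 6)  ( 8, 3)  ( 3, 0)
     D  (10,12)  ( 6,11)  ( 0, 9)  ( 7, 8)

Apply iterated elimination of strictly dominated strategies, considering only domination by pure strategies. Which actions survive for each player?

P1 drop B (C beats it: P:9>2 Q:7>6 R:8>6 S:3>0)
P2 drop R (Q beats it: A:8>7 C:6>3 D:11>9)
P2 drop S (Q beats it: A:8>4 C:6>0 D:11>8)
P1→{A,C,D} P2→{P,Q}

Survivors P1:{A,C,D} P2:{P,Q}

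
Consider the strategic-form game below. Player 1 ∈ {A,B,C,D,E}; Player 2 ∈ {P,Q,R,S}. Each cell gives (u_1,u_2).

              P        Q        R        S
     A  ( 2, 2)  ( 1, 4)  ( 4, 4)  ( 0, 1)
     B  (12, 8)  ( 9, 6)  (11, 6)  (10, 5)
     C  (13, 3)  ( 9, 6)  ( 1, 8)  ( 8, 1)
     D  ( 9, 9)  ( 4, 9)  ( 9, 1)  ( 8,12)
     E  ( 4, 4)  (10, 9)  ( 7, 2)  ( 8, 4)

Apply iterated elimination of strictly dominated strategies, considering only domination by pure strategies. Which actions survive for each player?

P1 drop A (B beats it: P:12>2 Q:9>1 R:11>4 S:10>0)
P1 drop D (B beats it: P:12>9 Q:9>4 R:11>9 S:10>8)
P2 drop S (Q beats it: B:6>5 C:6>1 E:9>4)
P1→{B,C,E} P2→{P,Q,R}

IESDS → P1:{B,C,E} P2:{P,Q,R}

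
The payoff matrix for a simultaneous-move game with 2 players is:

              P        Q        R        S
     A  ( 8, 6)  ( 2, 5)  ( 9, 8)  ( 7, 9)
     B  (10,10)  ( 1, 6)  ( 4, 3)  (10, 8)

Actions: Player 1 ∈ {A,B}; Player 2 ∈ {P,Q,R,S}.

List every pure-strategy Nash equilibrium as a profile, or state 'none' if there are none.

Nash profiles: (B,P)

(A,P): not NE [P1→B gives 10>8; P2→S gives 9>6]
(A,Q): not NE [P2→S gives 9>5]
(A,R): not NE [P2→S gives 9>8]
(A,S): not NE [P1→B gives 10>7]
(B,P): NE
(B,Q): not NE [P1→A gives 2>1; P2→P gives 10>6]
(B,R): not NE [P1→A gives 9>4; P2→P gives 10>3]
(B,S): not NE [P2→P gives 10>8]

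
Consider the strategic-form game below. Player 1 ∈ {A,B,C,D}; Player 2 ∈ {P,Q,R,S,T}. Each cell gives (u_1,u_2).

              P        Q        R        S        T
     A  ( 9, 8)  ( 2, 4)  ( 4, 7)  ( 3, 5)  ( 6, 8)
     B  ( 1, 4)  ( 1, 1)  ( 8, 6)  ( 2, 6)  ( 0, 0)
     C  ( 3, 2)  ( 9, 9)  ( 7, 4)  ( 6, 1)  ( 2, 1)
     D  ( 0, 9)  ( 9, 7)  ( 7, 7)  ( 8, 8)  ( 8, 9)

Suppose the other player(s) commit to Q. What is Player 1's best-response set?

BR_1 = {C,D}

u_1(A vs Q) = 2
u_1(B vs Q) = 1
u_1(C vs Q) = 9
u_1(D vs Q) = 9
max payoff 9 at {C,D}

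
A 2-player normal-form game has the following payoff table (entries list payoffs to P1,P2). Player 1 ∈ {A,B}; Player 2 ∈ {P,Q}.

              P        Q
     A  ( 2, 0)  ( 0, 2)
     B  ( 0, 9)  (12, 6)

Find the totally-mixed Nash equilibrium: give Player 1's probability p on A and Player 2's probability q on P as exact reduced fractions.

P1 mixes 3/5 on A; P2 mixes 6/7 on P

P1 indiff ⇒ q·2+(1-q)·0 = q·0+(1-q)·12 ⇒ q(2) = (1-q)(12) ⇒ q = 6/7
P2 indiff ⇒ p·0+(1-p)·9 = p·2+(1-p)·6 ⇒ p(-2) = (1-p)(-3) ⇒ p = 3/5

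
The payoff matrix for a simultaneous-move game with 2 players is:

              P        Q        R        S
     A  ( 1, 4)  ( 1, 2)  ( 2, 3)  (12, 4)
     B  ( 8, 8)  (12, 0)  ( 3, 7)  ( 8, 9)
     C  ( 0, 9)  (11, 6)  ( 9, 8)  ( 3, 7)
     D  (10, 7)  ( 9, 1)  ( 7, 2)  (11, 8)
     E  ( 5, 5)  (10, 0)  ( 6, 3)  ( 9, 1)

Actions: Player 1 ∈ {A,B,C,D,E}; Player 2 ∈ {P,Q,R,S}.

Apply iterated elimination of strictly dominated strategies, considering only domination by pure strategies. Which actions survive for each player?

P2 drop Q (P beats it: A:4>2 B:8>0 C:9>6 D:7>1 E:5>0)
P1 drop B (D beats it: P:10>8 R:7>3 S:11>8)
P1 drop E (D beats it: P:10>5 R:7>6 S:11>9)
P2 drop R (P beats it: A:4>3 C:9>8 D:7>2)
P1 drop C (A beats it: P:1>0 S:12>3)
P1→{A,D} P2→{P,S}

Survivors P1:{A,D} P2:{P,S}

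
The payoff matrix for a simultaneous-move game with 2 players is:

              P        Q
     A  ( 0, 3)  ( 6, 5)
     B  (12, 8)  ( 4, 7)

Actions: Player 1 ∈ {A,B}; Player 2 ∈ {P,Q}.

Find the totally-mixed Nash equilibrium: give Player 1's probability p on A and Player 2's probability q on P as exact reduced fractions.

P1 indiff ⇒ q·0+(1-q)·6 = q·12+(1-q)·4 ⇒ q(-12) = (1-q)(-2) ⇒ q = 1/7
P2 indiff ⇒ p·3+(1-p)·8 = p·5+(1-p)·7 ⇒ p(-2) = (1-p)(-1) ⇒ p = 1/3

(p,q) = (1/3, 1/7)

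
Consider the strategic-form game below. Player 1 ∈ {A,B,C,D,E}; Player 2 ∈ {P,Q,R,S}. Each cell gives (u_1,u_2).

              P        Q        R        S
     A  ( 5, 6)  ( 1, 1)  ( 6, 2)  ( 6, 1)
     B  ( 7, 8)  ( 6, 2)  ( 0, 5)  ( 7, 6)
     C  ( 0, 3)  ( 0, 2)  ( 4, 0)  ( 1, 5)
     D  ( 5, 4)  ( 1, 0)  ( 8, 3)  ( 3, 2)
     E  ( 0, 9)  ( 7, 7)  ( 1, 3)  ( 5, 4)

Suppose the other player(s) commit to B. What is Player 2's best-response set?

P2 best: {P}

u_2(P vs B) = 8
u_2(Q vs B) = 2
u_2(R vs B) = 5
u_2(S vs B) = 6
max payoff 8 at {P}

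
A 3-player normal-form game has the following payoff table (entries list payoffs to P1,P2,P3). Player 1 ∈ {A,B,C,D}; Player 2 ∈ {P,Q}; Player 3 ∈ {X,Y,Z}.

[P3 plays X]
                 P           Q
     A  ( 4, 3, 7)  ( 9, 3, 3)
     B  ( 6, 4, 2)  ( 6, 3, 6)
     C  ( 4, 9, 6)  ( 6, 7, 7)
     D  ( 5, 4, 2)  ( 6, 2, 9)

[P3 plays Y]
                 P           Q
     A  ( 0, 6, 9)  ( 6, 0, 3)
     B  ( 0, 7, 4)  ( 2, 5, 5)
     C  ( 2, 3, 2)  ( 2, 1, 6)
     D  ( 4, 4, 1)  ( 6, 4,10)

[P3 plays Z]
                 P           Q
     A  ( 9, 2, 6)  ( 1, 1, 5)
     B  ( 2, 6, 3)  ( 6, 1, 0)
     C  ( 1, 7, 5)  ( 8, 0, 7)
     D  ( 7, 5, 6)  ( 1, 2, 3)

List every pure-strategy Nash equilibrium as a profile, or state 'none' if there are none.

(A,P,X): not NE [P1→B gives 6>4; P3→Y gives 9>7]
(A,P,Y): not NE [P1→D gives 4>0]
(A,P,Z): not NE [P3→Y gives 9>6]
(A,Q,X): not NE [P3→Z gives 5>3]
(A,Q,Y): not NE [P2→P gives 6>0; P3→Z gives 5>3]
(A,Q,Z): not NE [P1→C gives 8>1; P2→P gives 2>1]
(B,P,X): not NE [P3→Y gives 4>2]
(B,P,Y): not NE [P1→D gives 4>0]
(B,P,Z): not NE [P1→A gives 9>2; P3→Y gives 4>3]
(B,Q,X): not NE [P1→A gives 9>6; P2→P gives 4>3]
(B,Q,Y): not NE [P1→D gives 6>2; P2→P gives 7>5; P3→X gives 6>5]
(B,Q,Z): not NE [P1→C gives 8>6; P2→P gives 6>1; P3→X gives 6>0]
(C,P,X): not NE [P1→B gives 6>4]
(C,P,Y): not NE [P1→D gives 4>2; P3→X gives 6>2]
(C,P,Z): not NE [P1→A gives 9>1; P3→X gives 6>5]
(C,Q,X): not NE [P1→A gives 9>6; P2→P gives 9>7]
(C,Q,Y): not NE [P1→D gives 6>2; P2→P gives 3>1; P3→Z gives 7>6]
(C,Q,Z): not NE [P2→P gives 7>0]
(D,P,X): not NE [P1→B gives 6>5; P3→Z gives 6>2]
(D,P,Y): not NE [P3→Z gives 6>1]
(D,P,Z): not NE [P1→A gives 9>7]
(D,Q,X): not NE [P1→A gives 9>6; P2→P gives 4>2; P3→Y gives 10>9]
(D,Q,Y): NE
(D,Q,Z): not NE [P1→C gives 8>1; P2→P gives 5>2; P3→Y gives 10>3]

PSNE = {(D,Q,Y)}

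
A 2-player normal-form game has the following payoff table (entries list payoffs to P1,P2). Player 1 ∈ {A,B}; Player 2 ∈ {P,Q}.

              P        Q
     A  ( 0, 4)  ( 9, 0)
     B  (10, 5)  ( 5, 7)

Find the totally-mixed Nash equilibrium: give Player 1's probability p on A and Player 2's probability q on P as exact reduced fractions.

P1 mixes 1/3 on A; P2 mixes 2/7 on P

P1 indiff ⇒ q·0+(1-q)·9 = q·10+(1-q)·5 ⇒ q(-10) = (1-q)(-4) ⇒ q = 2/7
P2 indiff ⇒ p·4+(1-p)·5 = p·0+(1-p)·7 ⇒ p(4) = (1-p)(2) ⇒ p = 1/3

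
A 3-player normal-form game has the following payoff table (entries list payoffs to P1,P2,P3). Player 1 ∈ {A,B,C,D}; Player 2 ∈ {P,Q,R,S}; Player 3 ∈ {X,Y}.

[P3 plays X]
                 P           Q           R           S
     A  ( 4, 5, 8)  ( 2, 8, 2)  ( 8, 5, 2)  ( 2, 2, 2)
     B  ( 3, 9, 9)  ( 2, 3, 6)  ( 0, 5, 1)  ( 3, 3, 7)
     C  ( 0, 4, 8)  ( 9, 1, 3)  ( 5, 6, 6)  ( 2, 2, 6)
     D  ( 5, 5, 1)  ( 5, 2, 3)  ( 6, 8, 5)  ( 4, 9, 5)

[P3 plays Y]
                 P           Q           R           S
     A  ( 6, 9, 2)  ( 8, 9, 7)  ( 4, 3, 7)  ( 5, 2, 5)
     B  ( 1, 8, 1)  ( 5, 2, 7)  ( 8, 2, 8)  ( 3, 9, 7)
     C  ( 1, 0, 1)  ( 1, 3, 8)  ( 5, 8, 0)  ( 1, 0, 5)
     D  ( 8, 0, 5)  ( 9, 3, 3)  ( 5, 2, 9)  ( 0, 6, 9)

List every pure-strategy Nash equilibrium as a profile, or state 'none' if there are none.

Equilibria: none

(A,P,X): not NE [P1→D gives 5>4; P2→Q gives 8>5]
(A,P,Y): not NE [P1→D gives 8>6; P3→X gives 8>2]
(A,Q,X): not NE [P1→C gives 9>2; P3→Y gives 7>2]
(A,Q,Y): not NE [P1→D gives 9>8]
(A,R,X): not NE [P2→Q gives 8>5; P3→Y gives 7>2]
(A,R,Y): not NE [P1→B gives 8>4; P2→Q gives 9>3]
(A,S,X): not NE [P1→D gives 4>2; P2→Q gives 8>2; P3→Y gives 5>2]
(A,S,Y): not NE [P2→Q gives 9>2]
(B,P,X): not NE [P1→D gives 5>3]
(B,P,Y): not NE [P1→D gives 8>1; P2→S gives 9>8; P3→X gives 9>1]
(B,Q,X): not NE [P1→C gives 9>2; P2→P gives 9>3; P3→Y gives 7>6]
(B,Q,Y): not NE [P1→D gives 9>5; P2→S gives 9>2]
(B,R,X): not NE [P1→A gives 8>0; P2→P gives 9>5; P3→Y gives 8>1]
(B,R,Y): not NE [P2→S gives 9>2]
(B,S,X): not NE [P1→D gives 4>3; P2→P gives 9>3]
(B,S,Y): not NE [P1→A gives 5>3]
(C,P,X): not NE [P1→D gives 5>0; P2→R gives 6>4]
(C,P,Y): not NE [P1→D gives 8>1; P2→R gives 8>0; P3→X gives 8>1]
(C,Q,X): not NE [P2→R gives 6>1; P3→Y gives 8>3]
(C,Q,Y): not NE [P1→D gives 9>1; P2→R gives 8>3]
(C,R,X): not NE [P1→A gives 8>5]
(C,R,Y): not NE [P1→B gives 8>5; P3→X gives 6>0]
(C,S,X): not NE [P1→D gives 4>2; P2→R gives 6>2]
(C,S,Y): not NE [P1→A gives 5>1; P2→R gives 8>0; P3→X gives 6>5]
(D,P,X): not NE [P2→S gives 9>5; P3→Y gives 5>1]
(D,P,Y): not NE [P2→S gives 6>0]
(D,Q,X): not NE [P1→C gives 9>5; P2→S gives 9>2]
(D,Q,Y): not NE [P2→S gives 6>3]
(D,R,X): not NE [P1→A gives 8>6; P2→S gives 9>8; P3→Y gives 9>5]
(D,R,Y): not NE [P1→B gives 8>5; P2→S gives 6>2]
(D,S,X): not NE [P3→Y gives 9>5]
(D,S,Y): not NE [P1→A gives 5>0]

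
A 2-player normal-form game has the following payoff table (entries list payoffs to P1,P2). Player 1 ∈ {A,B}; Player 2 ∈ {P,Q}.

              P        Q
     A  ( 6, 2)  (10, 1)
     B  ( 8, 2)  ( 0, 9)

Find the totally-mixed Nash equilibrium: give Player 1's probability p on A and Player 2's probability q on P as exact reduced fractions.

P1 indiff ⇒ q·6+(1-q)·10 = q·8+(1-q)·0 ⇒ q(-2) = (1-q)(-10) ⇒ q = 5/6
P2 indiff ⇒ p·2+(1-p)·2 = p·1+(1-p)·9 ⇒ p(1) = (1-p)(7) ⇒ p = 7/8

p=7/8, q=5/6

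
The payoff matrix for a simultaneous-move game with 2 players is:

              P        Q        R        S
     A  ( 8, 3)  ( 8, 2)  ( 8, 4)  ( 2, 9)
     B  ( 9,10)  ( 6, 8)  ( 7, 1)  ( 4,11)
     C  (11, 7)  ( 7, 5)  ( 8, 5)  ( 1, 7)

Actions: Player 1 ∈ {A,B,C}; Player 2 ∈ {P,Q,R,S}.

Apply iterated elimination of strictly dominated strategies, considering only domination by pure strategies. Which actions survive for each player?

P2 drop Q (P beats it: A:3>2 B:10>8 C:7>5)
P2 drop R (S beats it: A:9>4 B:11>1 C:7>5)
P1 drop A (B beats it: P:9>8 S:4>2)
P1→{B,C} P2→{P,S}

Survivors P1:{B,C} P2:{P,S}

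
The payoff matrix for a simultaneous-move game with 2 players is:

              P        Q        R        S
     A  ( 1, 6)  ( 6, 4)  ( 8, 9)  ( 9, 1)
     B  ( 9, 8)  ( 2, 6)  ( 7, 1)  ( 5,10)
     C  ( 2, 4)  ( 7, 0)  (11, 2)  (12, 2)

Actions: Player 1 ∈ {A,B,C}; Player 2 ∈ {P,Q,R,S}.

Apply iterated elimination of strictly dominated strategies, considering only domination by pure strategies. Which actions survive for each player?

Survivors P1:{B,C} P2:{P,S}

P1 drop A (C beats it: P:2>1 Q:7>6 R:11>8 S:12>9)
P2 drop Q (P beats it: B:8>6 C:4>0)
P2 drop R (P beats it: B:8>1 C:4>2)
P1→{B,C} P2→{P,S}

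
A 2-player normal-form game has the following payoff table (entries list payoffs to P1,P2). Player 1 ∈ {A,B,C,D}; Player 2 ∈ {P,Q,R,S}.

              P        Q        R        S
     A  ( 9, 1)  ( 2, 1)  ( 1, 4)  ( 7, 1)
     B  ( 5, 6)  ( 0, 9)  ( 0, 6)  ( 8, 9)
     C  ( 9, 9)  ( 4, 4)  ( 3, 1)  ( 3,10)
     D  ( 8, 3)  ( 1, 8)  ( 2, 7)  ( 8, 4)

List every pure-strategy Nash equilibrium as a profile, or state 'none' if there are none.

Nash profiles: (B,S)

(A,P): not NE [P2→R gives 4>1]
(A,Q): not NE [P1→C gives 4>2; P2→R gives 4>1]
(A,R): not NE [P1→C gives 3>1]
(A,S): not NE [P1→D gives 8>7; P2→R gives 4>1]
(B,P): not NE [P1→C gives 9>5; P2→S gives 9>6]
(B,Q): not NE [P1→C gives 4>0]
(B,R): not NE [P1→C gives 3>0; P2→S gives 9>6]
(B,S): NE
(C,P): not NE [P2→S gives 10>9]
(C,Q): not NE [P2→S gives 10>4]
(C,R): not NE [P2→S gives 10>1]
(C,S): not NE [P1→D gives 8>3]
(D,P): not NE [P1→C gives 9>8; P2→Q gives 8>3]
(D,Q): not NE [P1→C gives 4>1]
(D,R): not NE [P1→C gives 3>2; P2→Q gives 8>7]
(D,S): not NE [P2→Q gives 8>4]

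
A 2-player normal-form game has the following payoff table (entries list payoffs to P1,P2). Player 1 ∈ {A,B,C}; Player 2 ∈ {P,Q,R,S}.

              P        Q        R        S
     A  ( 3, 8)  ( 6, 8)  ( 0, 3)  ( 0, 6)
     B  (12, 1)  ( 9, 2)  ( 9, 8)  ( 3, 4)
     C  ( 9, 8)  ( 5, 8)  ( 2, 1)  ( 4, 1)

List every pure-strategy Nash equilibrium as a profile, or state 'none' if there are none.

(A,P): not NE [P1→B gives 12>3]
(A,Q): not NE [P1→B gives 9>6]
(A,R): not NE [P1→B gives 9>0; P2→Q gives 8>3]
(A,S): not NE [P1→C gives 4>0; P2→Q gives 8>6]
(B,P): not NE [P2→R gives 8>1]
(B,Q): not NE [P2→R gives 8>2]
(B,R): NE
(B,S): not NE [P1→C gives 4>3; P2→R gives 8>4]
(C,P): not NE [P1→B gives 12>9]
(C,Q): not NE [P1→B gives 9>5]
(C,R): not NE [P1→B gives 9>2; P2→Q gives 8>1]
(C,S): not NE [P2→Q gives 8>1]

Nash profiles: (B,R)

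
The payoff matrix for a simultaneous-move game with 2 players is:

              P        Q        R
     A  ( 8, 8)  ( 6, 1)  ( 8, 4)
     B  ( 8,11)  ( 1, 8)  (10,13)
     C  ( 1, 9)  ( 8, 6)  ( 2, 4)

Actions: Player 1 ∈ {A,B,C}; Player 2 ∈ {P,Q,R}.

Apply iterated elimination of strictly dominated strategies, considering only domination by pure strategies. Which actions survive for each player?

Survivors P1:{A,B} P2:{P,R}

P2 drop Q (P beats it: A:8>1 B:11>8 C:9>6)
P1 drop C (A beats it: P:8>1 R:8>2)
P1→{A,B} P2→{P,R}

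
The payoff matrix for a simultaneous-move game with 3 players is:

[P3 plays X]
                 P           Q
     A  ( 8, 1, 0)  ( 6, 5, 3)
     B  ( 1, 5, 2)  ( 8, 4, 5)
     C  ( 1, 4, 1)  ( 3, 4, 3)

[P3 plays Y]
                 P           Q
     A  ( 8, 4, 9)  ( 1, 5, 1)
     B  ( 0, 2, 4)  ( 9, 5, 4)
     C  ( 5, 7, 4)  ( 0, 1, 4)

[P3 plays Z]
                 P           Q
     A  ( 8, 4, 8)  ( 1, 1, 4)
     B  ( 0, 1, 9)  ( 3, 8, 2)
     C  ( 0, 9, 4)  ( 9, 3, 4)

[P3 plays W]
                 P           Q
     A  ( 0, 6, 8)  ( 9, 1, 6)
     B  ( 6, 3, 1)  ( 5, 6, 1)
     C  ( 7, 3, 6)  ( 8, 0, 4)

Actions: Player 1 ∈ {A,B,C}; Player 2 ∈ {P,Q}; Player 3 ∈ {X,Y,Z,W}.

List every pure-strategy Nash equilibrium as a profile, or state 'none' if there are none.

(A,P,X): not NE [P2→Q gives 5>1; P3→Y gives 9>0]
(A,P,Y): not NE [P2→Q gives 5>4]
(A,P,Z): not NE [P3→Y gives 9>8]
(A,P,W): not NE [P1→C gives 7>0; P3→Y gives 9>8]
(A,Q,X): not NE [P1→B gives 8>6; P3→W gives 6>3]
(A,Q,Y): not NE [P1→B gives 9>1; P3→W gives 6>1]
(A,Q,Z): not NE [P1→C gives 9>1; P2→P gives 4>1; P3→W gives 6>4]
(A,Q,W): not NE [P2→P gives 6>1]
(B,P,X): not NE [P1→A gives 8>1; P3→Z gives 9>2]
(B,P,Y): not NE [P1→A gives 8>0; P2→Q gives 5>2; P3→Z gives 9>4]
(B,P,Z): not NE [P1→A gives 8>0; P2→Q gives 8>1]
(B,P,W): not NE [P1→C gives 7>6; P2→Q gives 6>3; P3→Z gives 9>1]
(B,Q,X): not NE [P2→P gives 5>4]
(B,Q,Y): not NE [P3→X gives 5>4]
(B,Q,Z): not NE [P1→C gives 9>3; P3→X gives 5>2]
(B,Q,W): not NE [P1→A gives 9>5; P3→X gives 5>1]
(C,P,X): not NE [P1→A gives 8>1; P3→W gives 6>1]
(C,P,Y): not NE [P1→A gives 8>5; P3→W gives 6>4]
(C,P,Z): not NE [P1→A gives 8>0; P3→W gives 6>4]
(C,P,W): NE
(C,Q,X): not NE [P1→B gives 8>3; P3→W gives 4>3]
(C,Q,Y): not NE [P1→B gives 9>0; P2→P gives 7>1]
(C,Q,Z): not NE [P2→P gives 9>3]
(C,Q,W): not NE [P1→A gives 9>8; P2→P gives 3>0]

NE set: (C,P,W)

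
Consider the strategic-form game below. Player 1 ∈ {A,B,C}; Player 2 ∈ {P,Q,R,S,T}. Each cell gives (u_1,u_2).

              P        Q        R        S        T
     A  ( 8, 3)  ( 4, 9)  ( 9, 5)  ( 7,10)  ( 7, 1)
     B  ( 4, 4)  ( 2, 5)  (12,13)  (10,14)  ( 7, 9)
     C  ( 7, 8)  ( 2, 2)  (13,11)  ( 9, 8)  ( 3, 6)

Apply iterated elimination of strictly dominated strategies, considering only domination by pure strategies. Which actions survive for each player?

P2 drop P (R beats it: A:5>3 B:13>4 C:11>8)
P2 drop Q (S beats it: A:10>9 B:14>5 C:8>2)
P2 drop T (R beats it: A:5>1 B:13>9 C:11>6)
P1 drop A (B beats it: R:12>9 S:10>7)
P1→{B,C} P2→{R,S}

Survivors P1:{B,C} P2:{R,S}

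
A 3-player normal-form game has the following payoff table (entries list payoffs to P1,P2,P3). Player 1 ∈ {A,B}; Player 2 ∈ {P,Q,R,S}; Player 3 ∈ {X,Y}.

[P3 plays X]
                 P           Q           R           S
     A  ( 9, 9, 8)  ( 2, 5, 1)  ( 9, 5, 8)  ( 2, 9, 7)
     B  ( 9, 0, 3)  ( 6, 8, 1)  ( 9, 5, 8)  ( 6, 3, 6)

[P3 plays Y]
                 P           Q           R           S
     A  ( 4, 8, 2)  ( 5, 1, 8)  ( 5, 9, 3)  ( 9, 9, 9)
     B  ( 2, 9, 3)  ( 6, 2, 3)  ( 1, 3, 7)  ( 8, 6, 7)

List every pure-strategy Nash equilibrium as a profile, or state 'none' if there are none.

PSNE = {(A,P,X), (A,S,Y)}

(A,P,X): NE
(A,P,Y): not NE [P2→S gives 9>8; P3→X gives 8>2]
(A,Q,X): not NE [P1→B gives 6>2; P2→S gives 9>5; P3→Y gives 8>1]
(A,Q,Y): not NE [P1→B gives 6>5; P2→S gives 9>1]
(A,R,X): not NE [P2→S gives 9>5]
(A,R,Y): not NE [P3→X gives 8>3]
(A,S,X): not NE [P1→B gives 6>2; P3→Y gives 9>7]
(A,S,Y): NE
(B,P,X): not NE [P2→Q gives 8>0]
(B,P,Y): not NE [P1→A gives 4>2]
(B,Q,X): not NE [P3→Y gives 3>1]
(B,Q,Y): not NE [P2→P gives 9>2]
(B,R,X): not NE [P2→Q gives 8>5]
(B,R,Y): not NE [P1→A gives 5>1; P2→P gives 9>3; P3→X gives 8>7]
(B,S,X): not NE [P2→Q gives 8>3; P3→Y gives 7>6]
(B,S,Y): not NE [P1→A gives 9>8; P2→P gives 9>6]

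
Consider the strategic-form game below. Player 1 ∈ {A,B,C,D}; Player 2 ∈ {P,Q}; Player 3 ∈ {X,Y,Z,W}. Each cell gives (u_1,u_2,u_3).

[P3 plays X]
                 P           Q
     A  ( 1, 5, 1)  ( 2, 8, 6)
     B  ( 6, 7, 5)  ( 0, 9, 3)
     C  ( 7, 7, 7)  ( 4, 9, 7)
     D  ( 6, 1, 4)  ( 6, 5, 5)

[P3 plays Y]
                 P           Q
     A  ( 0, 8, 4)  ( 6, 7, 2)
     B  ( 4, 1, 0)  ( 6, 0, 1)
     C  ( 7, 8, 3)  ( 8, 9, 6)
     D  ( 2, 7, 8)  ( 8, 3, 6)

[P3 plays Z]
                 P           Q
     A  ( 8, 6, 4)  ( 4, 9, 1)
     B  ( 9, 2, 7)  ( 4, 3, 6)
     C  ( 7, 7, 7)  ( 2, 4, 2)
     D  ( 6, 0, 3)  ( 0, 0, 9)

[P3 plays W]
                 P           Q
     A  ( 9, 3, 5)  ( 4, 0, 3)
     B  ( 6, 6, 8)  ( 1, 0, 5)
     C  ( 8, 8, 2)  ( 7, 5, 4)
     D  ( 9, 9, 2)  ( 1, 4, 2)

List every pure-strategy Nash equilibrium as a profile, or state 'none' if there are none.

Nash profiles: (A,P,W), (B,Q,Z)

(A,P,X): not NE [P1→C gives 7>1; P2→Q gives 8>5; P3→W gives 5>1]
(A,P,Y): not NE [P1→C gives 7>0; P3→W gives 5>4]
(A,P,Z): not NE [P1→B gives 9>8; P2→Q gives 9>6; P3→W gives 5>4]
(A,P,W): NE
(A,Q,X): not NE [P1→D gives 6>2]
(A,Q,Y): not NE [P1→D gives 8>6; P2→P gives 8>7; P3→X gives 6>2]
(A,Q,Z): not NE [P3→X gives 6>1]
(A,Q,W): not NE [P1→C gives 7>4; P2→P gives 3>0; P3→X gives 6>3]
(B,P,X): not NE [P1→C gives 7>6; P2→Q gives 9>7; P3→W gives 8>5]
(B,P,Y): not NE [P1→C gives 7>4; P3→W gives 8>0]
(B,P,Z): not NE [P2→Q gives 3>2; P3→W gives 8>7]
(B,P,W): not NE [P1→D gives 9>6]
(B,Q,X): not NE [P1→D gives 6>0; P3→Z gives 6>3]
(B,Q,Y): not NE [P1→D gives 8>6; P2→P gives 1>0; P3→Z gives 6>1]
(B,Q,Z): NE
(B,Q,W): not NE [P1→C gives 7>1; P2→P gives 6>0; P3→Z gives 6>5]
(C,P,X): not NE [P2→Q gives 9>7]
(C,P,Y): not NE [P2→Q gives 9>8; P3→Z gives 7>3]
(C,P,Z): not NE [P1→B gives 9>7]
(C,P,W): not NE [P1→D gives 9>8; P3→Z gives 7>2]
(C,Q,X): not NE [P1→D gives 6>4]
(C,Q,Y): not NE [P3→X gives 7>6]
(C,Q,Z): not NE [P1→B gives 4>2; P2→P gives 7>4; P3→X gives 7>2]
(C,Q,W): not NE [P2→P gives 8>5; P3→X gives 7>4]
(D,P,X): not NE [P1→C gives 7>6; P2→Q gives 5>1; P3→Y gives 8>4]
(D,P,Y): not NE [P1→C gives 7>2]
(D,P,Z): not NE [P1→B gives 9>6; P3→Y gives 8>3]
(D,P,W): not NE [P3→Y gives 8>2]
(D,Q,X): not NE [P3→Z gives 9>5]
(D,Q,Y): not NE [P2→P gives 7>3; P3→Z gives 9>6]
(D,Q,Z): not NE [P1→B gives 4>0]
(D,Q,W): not NE [P1→C gives 7>1; P2→P gives 9>4; P3→Z gives 9>2]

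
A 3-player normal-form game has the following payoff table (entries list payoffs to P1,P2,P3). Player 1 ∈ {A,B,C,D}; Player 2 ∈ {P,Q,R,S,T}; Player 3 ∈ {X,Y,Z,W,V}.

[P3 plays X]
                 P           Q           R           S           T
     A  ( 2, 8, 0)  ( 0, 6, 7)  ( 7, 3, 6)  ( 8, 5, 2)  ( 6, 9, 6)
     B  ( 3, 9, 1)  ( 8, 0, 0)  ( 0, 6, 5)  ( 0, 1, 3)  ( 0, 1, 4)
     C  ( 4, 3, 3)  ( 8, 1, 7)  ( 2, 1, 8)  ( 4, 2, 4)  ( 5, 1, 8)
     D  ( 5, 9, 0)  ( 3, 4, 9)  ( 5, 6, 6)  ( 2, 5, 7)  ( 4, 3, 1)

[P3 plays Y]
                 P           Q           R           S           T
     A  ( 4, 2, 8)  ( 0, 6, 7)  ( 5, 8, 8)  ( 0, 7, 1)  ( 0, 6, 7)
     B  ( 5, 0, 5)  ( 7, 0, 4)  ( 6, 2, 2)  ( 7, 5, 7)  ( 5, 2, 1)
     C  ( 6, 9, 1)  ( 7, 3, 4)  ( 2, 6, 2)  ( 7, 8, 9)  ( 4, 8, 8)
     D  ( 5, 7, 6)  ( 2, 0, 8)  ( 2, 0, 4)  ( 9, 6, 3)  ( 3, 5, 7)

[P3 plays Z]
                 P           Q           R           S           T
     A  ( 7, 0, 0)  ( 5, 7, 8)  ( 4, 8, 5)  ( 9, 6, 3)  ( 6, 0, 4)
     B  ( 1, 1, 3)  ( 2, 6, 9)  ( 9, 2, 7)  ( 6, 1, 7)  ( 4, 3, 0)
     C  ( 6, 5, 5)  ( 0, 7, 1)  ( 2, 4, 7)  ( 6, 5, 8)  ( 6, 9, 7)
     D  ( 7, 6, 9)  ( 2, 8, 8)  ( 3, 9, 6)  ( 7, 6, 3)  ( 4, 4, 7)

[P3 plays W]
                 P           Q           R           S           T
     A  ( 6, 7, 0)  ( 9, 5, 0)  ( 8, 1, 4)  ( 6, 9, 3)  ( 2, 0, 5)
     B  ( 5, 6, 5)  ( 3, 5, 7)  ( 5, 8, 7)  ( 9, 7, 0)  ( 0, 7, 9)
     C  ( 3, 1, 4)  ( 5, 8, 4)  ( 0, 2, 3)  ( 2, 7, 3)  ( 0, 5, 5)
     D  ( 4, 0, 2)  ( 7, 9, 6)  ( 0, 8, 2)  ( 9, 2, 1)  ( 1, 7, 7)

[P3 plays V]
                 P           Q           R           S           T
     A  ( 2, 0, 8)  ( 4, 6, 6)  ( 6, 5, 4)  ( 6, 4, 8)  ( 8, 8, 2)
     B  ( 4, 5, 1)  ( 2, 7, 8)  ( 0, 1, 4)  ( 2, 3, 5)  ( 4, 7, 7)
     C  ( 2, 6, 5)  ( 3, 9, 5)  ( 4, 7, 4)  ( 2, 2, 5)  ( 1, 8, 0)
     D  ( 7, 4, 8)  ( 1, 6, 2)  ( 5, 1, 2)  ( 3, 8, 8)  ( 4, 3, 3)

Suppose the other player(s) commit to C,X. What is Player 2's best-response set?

u_2(P vs C,X) = 3
u_2(Q vs C,X) = 1
u_2(R vs C,X) = 1
u_2(S vs C,X) = 2
u_2(T vs C,X) = 1
max payoff 3 at {P}

BR_2 = {P}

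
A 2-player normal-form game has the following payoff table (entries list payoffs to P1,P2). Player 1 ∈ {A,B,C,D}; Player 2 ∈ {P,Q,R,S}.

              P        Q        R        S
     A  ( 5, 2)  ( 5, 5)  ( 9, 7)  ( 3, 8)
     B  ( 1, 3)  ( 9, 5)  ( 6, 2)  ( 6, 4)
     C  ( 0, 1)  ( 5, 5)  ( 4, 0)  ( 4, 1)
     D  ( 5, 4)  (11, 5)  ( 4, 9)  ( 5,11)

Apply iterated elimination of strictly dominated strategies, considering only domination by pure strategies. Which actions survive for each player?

P1 drop C (B beats it: P:1>0 Q:9>5 R:6>4 S:6>4)
P2 drop P (Q beats it: A:5>2 B:5>3 D:5>4)
P2 drop R (S beats it: A:8>7 B:4>2 D:11>9)
P1 drop A (B beats it: Q:9>5 S:6>3)
P1→{B,D} P2→{Q,S}

Remaining: P1:{B,D} P2:{Q,S}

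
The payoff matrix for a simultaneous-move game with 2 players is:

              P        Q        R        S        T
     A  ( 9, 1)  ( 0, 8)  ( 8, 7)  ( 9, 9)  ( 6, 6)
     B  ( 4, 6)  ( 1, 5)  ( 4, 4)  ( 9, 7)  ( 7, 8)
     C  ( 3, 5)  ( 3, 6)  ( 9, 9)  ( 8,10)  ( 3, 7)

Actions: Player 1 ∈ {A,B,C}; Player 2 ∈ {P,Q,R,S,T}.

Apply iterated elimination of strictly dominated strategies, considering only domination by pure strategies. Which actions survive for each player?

IESDS → P1:{A,B} P2:{S,T}

P2 drop P (S beats it: A:9>1 B:7>6 C:10>5)
P2 drop Q (S beats it: A:9>8 B:7>5 C:10>6)
P2 drop R (S beats it: A:9>7 B:7>4 C:10>9)
P1 drop C (A beats it: S:9>8 T:6>3)
P1→{A,B} P2→{S,T}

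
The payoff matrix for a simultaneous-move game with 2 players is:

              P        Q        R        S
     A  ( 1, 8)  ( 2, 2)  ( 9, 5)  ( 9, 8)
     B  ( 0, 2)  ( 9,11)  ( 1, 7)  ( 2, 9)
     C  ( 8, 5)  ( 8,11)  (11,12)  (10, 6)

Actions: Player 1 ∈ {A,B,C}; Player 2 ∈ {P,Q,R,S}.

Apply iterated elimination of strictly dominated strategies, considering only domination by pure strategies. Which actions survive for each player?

IESDS → P1:{B,C} P2:{Q,R}

P1 drop A (C beats it: P:8>1 Q:8>2 R:11>9 S:10>9)
P2 drop P (Q beats it: B:11>2 C:11>5)
P2 drop S (Q beats it: B:11>9 C:11>6)
P1→{B,C} P2→{Q,R}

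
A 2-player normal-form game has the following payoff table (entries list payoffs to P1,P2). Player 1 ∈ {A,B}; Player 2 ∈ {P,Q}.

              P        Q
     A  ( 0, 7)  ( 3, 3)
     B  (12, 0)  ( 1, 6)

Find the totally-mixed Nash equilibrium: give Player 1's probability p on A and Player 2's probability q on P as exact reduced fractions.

(p,q) = (3/5, 1/7)

P1 indiff ⇒ q·0+(1-q)·3 = q·12+(1-q)·1 ⇒ q(-12) = (1-q)(-2) ⇒ q = 1/7
P2 indiff ⇒ p·7+(1-p)·0 = p·3+(1-p)·6 ⇒ p(4) = (1-p)(6) ⇒ p = 3/5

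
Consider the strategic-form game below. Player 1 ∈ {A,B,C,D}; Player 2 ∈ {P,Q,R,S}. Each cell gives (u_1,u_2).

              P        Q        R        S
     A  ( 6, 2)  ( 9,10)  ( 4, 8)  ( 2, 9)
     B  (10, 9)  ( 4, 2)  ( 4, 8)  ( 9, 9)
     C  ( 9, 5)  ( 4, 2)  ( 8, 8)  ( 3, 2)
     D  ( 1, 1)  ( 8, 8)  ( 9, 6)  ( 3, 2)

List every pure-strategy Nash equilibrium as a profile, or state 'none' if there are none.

PSNE = {(A,Q), (B,P), (B,S)}

(A,P): not NE [P1→B gives 10>6; P2→Q gives 10>2]
(A,Q): NE
(A,R): not NE [P1→D gives 9>4; P2→Q gives 10>8]
(A,S): not NE [P1→B gives 9>2; P2→Q gives 10>9]
(B,P): NE
(B,Q): not NE [P1→A gives 9>4; P2→S gives 9>2]
(B,R): not NE [P1→D gives 9>4; P2→S gives 9>8]
(B,S): NE
(C,P): not NE [P1→B gives 10>9; P2→R gives 8>5]
(C,Q): not NE [P1→A gives 9>4; P2→R gives 8>2]
(C,R): not NE [P1→D gives 9>8]
(C,S): not NE [P1→B gives 9>3; P2→R gives 8>2]
(D,P): not NE [P1→B gives 10>1; P2→Q gives 8>1]
(D,Q): not NE [P1→A gives 9>8]
(D,R): not NE [P2→Q gives 8>6]
(D,S): not NE [P1→B gives 9>3; P2→Q gives 8>2]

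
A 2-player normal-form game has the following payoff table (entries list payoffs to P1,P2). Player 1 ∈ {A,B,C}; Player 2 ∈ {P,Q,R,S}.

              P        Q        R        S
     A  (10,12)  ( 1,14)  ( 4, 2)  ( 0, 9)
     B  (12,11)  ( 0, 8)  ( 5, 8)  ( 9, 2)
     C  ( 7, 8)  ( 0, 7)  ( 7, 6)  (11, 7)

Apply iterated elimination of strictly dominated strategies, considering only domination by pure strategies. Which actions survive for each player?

P2 drop R (P beats it: A:12>2 B:11>8 C:8>6)
P2 drop S (P beats it: A:12>9 B:11>2 C:8>7)
P1 drop C (A beats it: P:10>7 Q:1>0)
P1→{A,B} P2→{P,Q}

IESDS → P1:{A,B} P2:{P,Q}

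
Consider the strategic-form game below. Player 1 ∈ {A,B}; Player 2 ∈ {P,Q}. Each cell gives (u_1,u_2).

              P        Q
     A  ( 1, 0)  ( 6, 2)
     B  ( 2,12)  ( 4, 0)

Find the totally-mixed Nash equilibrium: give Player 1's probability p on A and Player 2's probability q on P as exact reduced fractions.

P1 indiff ⇒ q·1+(1-q)·6 = q·2+(1-q)·4 ⇒ q(-1) = (1-q)(-2) ⇒ q = 2/3
P2 indiff ⇒ p·0+(1-p)·12 = p·2+(1-p)·0 ⇒ p(-2) = (1-p)(-12) ⇒ p = 6/7

(p,q) = (6/7, 2/3)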